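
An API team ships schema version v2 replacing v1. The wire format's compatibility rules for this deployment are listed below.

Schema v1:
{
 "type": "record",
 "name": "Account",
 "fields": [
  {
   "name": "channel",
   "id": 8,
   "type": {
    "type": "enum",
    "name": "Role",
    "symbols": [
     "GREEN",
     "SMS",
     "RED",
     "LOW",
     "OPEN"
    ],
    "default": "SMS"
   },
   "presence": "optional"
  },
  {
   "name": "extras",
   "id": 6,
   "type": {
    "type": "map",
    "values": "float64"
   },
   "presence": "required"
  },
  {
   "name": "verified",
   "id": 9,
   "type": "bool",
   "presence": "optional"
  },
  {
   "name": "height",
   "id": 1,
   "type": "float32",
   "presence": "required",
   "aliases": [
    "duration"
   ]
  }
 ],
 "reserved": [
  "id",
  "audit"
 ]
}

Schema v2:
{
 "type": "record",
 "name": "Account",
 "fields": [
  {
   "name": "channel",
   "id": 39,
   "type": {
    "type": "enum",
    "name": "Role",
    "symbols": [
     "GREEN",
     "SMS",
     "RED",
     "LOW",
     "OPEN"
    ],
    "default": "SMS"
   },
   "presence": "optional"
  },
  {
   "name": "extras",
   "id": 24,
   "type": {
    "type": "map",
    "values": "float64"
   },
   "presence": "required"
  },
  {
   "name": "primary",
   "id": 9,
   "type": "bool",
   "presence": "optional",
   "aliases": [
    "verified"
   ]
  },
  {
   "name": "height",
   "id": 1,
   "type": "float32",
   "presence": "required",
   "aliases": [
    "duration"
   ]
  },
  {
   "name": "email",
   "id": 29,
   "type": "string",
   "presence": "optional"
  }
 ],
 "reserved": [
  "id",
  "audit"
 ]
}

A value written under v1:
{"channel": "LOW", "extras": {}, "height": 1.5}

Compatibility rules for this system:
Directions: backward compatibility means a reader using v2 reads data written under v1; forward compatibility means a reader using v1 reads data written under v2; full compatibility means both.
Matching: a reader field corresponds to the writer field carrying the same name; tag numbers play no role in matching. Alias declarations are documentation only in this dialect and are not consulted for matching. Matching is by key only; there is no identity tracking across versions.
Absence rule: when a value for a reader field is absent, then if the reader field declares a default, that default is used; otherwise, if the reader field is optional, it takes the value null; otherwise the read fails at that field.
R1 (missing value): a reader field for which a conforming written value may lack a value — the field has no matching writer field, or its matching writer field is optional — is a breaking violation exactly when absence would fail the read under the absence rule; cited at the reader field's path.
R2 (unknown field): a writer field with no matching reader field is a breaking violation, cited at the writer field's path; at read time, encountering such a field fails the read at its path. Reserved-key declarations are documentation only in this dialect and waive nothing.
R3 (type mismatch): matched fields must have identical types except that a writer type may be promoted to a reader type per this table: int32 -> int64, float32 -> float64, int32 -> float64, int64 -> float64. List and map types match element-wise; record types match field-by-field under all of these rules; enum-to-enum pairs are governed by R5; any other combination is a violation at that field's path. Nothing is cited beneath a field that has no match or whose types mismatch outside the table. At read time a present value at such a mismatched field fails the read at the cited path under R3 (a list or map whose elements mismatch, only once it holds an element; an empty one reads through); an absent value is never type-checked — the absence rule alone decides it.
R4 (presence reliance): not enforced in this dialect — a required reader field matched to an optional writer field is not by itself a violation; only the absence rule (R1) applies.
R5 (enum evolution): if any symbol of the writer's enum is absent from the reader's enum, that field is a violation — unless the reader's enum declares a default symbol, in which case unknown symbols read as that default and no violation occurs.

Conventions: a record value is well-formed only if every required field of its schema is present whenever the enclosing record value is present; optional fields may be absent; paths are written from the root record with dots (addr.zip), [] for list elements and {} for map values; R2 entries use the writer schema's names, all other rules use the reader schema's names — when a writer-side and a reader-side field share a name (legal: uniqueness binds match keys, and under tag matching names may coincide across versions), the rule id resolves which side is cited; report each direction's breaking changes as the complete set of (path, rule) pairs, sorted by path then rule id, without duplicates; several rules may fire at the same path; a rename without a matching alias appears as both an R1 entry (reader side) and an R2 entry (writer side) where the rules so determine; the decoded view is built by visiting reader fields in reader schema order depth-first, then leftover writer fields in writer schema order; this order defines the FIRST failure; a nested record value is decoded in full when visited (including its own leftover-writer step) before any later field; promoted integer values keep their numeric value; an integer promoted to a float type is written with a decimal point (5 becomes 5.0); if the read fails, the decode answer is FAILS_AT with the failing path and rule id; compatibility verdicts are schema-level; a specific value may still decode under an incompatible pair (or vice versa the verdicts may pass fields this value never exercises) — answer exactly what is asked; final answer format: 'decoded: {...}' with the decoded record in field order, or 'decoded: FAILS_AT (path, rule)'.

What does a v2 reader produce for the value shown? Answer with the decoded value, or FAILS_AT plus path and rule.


the writer's type comes first in each Account pair
decoding the Account value with the v2 reader:
  channel := "LOW"
  extras := {}
  primary := null (absent, optional -> null)
  height := 1.5
  email := null (absent, optional -> null)
  => decoded: {"channel": "LOW", "extras": {}, "primary": null, "height": 1.5, "email": null}
checking off the Account differences that do not matter here:
  field channel in record Account: tag 8 changed to 39 -> inert under this dialect — no rule fires on Account and the result does not move
  field extras in record Account: tag 6 changed to 24 -> inert under this dialect — no rule fires on Account and the result does not move

decoded: {"channel": "LOW", "extras": {}, "primary": null, "height": 1.5, "email": null}


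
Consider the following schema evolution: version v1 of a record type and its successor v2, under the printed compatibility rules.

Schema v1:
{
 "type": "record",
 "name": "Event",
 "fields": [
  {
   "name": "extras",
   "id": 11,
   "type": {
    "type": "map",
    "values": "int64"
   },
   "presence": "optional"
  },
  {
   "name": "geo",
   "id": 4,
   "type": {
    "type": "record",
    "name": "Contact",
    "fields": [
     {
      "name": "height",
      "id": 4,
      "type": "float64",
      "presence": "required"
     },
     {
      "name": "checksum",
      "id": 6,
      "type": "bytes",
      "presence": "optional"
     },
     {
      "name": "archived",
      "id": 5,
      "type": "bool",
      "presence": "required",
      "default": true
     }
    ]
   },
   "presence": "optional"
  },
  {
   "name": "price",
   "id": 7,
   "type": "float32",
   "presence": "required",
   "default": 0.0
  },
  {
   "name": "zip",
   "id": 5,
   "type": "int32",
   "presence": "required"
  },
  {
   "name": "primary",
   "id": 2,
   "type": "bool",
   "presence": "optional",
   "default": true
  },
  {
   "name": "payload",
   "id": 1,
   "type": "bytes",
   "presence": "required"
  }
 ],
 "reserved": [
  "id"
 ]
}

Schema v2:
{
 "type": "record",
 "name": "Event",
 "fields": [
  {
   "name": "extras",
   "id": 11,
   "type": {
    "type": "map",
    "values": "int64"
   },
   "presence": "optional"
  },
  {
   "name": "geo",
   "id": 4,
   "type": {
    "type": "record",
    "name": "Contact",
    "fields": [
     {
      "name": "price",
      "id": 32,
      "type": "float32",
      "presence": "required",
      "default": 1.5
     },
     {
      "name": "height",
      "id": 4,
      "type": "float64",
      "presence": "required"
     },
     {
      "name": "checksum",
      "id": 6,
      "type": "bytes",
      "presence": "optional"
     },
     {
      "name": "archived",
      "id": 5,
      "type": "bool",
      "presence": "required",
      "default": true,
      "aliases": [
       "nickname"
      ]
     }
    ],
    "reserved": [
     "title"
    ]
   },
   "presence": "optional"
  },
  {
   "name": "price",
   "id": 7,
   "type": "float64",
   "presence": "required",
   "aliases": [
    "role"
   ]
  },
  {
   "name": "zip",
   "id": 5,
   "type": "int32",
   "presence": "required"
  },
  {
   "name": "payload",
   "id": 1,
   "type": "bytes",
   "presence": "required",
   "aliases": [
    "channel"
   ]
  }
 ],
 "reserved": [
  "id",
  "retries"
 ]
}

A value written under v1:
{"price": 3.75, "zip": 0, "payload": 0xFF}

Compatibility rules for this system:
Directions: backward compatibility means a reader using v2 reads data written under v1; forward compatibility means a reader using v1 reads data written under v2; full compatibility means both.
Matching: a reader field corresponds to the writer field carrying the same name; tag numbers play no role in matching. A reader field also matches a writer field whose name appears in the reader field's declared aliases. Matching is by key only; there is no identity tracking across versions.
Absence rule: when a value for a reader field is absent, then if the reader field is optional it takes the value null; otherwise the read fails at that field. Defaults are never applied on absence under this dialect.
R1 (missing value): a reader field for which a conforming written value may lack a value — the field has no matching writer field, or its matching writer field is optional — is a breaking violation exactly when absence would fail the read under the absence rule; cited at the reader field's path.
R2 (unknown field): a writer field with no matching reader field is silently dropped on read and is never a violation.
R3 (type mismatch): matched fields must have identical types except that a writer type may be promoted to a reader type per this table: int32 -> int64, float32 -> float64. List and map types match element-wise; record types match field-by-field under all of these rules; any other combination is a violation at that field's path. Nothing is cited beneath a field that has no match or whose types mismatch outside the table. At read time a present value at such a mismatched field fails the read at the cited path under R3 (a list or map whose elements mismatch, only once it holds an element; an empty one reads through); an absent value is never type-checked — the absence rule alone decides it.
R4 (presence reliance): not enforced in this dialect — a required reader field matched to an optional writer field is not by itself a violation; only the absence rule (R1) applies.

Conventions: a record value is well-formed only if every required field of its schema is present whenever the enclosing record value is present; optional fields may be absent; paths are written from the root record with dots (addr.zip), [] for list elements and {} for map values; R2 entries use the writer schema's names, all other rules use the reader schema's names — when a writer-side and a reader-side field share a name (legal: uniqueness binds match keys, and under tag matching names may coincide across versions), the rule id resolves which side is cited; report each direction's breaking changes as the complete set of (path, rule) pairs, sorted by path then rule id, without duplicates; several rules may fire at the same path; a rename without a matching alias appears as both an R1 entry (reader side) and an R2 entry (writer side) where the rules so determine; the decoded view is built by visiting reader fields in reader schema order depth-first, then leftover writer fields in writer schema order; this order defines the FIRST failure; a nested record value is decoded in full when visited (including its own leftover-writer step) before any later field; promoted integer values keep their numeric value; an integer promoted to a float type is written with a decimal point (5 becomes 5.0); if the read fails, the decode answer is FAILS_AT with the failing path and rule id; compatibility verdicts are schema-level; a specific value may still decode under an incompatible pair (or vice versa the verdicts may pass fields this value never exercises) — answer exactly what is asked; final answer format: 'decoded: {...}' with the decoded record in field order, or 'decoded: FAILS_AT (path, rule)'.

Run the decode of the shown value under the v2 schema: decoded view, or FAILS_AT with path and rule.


in Event below, arrows point writer -> reader
decoding the Event value with the v2 reader:
  extras := null (absent, optional -> null)
  geo := null (absent, optional -> null)
  price := 3.75 (float32 -> float64)
  zip := 0
  payload := 0xFF
  => decoded: {"extras": null, "geo": null, "price": 3.75, "zip": 0, "payload": 0xFF}
diffs on Event not affecting the asked answer:
  added field price to record Contact: required float32, tag 32, default 1.5 (in v2 it sits immediately before height) -> a verdict-level change on Event — the shown value reads the same
  field price in record Event: type float32 changed to float64 (its default is dropped) -> a verdict-level change on Event — the shown value reads the same

decoded: {"extras": null, "geo": null, "price": 3.75, "zip": 0, "payload": 0xFF}


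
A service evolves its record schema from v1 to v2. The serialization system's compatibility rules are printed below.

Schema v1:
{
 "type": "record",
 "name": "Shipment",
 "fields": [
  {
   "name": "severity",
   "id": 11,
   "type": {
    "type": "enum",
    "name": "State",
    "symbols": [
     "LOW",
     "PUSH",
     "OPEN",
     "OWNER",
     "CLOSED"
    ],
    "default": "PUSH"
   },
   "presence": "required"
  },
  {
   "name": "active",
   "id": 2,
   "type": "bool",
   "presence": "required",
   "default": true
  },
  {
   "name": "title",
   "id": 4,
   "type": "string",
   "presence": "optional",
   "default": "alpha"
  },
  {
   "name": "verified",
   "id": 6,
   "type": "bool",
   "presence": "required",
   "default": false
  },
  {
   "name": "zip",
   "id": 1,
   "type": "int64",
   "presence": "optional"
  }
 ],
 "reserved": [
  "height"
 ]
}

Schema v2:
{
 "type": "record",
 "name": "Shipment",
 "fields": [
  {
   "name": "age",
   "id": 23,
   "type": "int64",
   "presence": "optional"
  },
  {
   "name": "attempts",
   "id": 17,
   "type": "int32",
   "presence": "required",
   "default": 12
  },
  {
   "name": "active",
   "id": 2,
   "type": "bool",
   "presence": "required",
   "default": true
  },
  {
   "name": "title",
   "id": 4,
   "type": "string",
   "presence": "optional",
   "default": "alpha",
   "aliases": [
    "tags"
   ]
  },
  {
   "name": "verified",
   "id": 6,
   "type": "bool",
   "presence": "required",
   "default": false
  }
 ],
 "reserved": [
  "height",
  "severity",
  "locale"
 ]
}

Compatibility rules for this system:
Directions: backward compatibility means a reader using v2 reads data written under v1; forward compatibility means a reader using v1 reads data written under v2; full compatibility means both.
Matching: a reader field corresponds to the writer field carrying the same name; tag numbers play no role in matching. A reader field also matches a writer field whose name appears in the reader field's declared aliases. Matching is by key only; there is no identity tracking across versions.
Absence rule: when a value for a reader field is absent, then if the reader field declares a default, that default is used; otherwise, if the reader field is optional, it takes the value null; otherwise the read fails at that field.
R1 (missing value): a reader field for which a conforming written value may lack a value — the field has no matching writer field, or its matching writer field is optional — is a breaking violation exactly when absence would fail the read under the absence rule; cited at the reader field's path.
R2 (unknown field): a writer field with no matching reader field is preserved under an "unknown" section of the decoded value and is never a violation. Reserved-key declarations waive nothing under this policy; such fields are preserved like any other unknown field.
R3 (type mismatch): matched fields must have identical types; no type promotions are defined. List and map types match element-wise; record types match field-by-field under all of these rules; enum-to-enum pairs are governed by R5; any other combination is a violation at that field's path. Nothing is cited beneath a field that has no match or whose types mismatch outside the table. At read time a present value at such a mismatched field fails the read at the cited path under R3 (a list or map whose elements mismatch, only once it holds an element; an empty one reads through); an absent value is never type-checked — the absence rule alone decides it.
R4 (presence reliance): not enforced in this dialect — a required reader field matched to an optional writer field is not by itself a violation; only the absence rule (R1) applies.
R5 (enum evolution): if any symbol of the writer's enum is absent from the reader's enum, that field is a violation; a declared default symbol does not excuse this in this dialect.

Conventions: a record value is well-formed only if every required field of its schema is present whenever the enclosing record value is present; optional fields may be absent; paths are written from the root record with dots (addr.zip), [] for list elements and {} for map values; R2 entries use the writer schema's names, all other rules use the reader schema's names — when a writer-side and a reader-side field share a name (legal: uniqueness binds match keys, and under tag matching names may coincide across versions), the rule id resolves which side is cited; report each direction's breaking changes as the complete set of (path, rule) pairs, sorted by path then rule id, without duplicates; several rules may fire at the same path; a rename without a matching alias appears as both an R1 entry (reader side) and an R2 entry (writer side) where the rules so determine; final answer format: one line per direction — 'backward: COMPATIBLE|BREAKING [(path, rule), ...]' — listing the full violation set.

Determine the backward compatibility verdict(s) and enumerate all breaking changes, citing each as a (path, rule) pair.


each type pair in Shipment: writer, then reader
backward on Shipment — v2 reading data written by v1:
  no writer field matches reader age
  no writer field matches reader attempts
  writer required, bool -> bool: reader active maps from writer active
  writer optional, string -> string: reader title maps from writer title
  writer required, bool -> bool: reader verified maps from writer verified
  writer severity: unknown to reader
  writer zip: unknown to reader
  => no violations; backward on Shipment: COMPATIBLE
ruling out the remaining Shipment differences:
  added field attempts to record Shipment: required int32, tag 17, default 12 (in v2 it sits immediately before active) -> triggers nothing under Shipment's printed rules — same verdict
  removed field zip from record Shipment -> triggers nothing under Shipment's printed rules — same verdict
  removed field severity from record Shipment (its key "severity" joins the reserved list) -> its effect on Shipment is confined to the forward direction, not asked
  added field age to record Shipment: optional int64, tag 23 (in v2 it sits immediately before active) -> triggers nothing under Shipment's printed rules — same verdict

backward: COMPATIBLE []


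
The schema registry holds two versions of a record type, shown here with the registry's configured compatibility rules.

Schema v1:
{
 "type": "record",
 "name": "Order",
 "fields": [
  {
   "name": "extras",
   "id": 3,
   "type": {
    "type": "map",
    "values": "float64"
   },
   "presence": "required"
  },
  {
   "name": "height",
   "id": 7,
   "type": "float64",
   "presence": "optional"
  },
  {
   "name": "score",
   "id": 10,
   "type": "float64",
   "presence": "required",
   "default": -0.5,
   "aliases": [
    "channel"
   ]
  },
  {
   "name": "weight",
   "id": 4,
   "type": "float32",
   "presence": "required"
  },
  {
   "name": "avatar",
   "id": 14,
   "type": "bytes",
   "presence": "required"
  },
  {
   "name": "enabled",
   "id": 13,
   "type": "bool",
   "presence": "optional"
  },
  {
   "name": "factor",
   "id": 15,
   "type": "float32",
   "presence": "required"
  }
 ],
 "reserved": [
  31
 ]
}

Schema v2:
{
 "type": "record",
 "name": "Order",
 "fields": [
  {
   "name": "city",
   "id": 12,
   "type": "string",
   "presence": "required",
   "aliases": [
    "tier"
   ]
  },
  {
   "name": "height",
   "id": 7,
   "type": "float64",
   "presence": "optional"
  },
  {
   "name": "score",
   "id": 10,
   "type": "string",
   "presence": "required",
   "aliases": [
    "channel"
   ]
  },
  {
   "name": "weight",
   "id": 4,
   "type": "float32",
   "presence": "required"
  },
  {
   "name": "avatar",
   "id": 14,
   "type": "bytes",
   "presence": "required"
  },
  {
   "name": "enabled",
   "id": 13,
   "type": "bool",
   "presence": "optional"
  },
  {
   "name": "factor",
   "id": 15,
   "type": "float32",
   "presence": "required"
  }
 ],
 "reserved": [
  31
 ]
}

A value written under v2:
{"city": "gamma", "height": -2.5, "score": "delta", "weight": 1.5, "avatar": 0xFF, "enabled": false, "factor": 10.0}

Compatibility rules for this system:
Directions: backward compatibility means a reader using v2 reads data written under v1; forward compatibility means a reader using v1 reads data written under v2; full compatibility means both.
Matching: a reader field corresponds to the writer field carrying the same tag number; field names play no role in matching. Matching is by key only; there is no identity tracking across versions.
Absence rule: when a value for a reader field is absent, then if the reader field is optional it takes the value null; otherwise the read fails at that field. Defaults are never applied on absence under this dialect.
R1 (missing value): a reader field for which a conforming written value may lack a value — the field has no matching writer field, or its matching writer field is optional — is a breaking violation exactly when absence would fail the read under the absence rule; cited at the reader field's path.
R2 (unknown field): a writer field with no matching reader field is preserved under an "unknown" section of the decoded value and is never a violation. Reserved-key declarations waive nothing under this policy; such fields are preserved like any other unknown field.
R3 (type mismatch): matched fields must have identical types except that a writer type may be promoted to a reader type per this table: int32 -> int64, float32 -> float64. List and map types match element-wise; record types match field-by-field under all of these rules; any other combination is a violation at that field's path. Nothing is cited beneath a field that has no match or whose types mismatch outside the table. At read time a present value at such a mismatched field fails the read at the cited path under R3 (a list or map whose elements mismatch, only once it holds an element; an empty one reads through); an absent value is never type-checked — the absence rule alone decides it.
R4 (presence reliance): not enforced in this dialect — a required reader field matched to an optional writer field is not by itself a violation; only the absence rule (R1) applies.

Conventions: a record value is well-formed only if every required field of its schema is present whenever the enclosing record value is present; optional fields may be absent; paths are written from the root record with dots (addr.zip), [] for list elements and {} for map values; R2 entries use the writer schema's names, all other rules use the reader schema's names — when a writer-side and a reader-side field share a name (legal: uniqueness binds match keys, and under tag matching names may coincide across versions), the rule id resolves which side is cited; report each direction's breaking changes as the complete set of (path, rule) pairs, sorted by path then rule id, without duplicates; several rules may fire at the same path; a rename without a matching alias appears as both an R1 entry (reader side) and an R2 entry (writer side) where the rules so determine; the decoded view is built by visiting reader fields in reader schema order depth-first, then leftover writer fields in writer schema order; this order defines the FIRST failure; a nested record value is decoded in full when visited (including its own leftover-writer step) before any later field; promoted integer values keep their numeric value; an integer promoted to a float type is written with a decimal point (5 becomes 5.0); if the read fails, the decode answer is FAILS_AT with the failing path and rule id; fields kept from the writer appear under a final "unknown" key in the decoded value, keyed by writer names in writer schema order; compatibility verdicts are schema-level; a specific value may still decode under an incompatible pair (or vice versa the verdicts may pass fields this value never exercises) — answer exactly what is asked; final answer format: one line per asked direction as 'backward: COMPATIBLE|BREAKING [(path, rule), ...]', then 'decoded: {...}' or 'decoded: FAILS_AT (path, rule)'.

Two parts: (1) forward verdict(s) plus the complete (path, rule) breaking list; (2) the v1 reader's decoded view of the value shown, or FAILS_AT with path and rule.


each type pair in Order: writer, then reader
forward analysis of Order with v1 as reader and v2 as writer:
  extras has no writer counterpart
  float64 -> float64, writer optional: height aligns to height
  string -> float64, writer required: score aligns to score
  float32 -> float32, writer required: weight aligns to weight
  bytes -> bytes, writer required: avatar aligns to avatar
  bool -> bool, writer optional: enabled aligns to enabled
  float32 -> float32, writer required: factor aligns to factor
  city (writer side), unknown to reader
  R1 fires at extras
  R3 fires at score
  => 2 violation(s): forward is BREAKING for Order
decode (reader v1):
  read fails at extras under R1 (no fill)
  => FAILS_AT (extras, R1)
remaining Order differences; none change what is asked:
  added field city to record Order: required string, tag 12 (in v2 it sits immediately before height) -> fires only in the backward direction of Order, which is not asked here

forward: BREAKING [(extras, R1), (score, R3)]; decoded: FAILS_AT (extras, R1)


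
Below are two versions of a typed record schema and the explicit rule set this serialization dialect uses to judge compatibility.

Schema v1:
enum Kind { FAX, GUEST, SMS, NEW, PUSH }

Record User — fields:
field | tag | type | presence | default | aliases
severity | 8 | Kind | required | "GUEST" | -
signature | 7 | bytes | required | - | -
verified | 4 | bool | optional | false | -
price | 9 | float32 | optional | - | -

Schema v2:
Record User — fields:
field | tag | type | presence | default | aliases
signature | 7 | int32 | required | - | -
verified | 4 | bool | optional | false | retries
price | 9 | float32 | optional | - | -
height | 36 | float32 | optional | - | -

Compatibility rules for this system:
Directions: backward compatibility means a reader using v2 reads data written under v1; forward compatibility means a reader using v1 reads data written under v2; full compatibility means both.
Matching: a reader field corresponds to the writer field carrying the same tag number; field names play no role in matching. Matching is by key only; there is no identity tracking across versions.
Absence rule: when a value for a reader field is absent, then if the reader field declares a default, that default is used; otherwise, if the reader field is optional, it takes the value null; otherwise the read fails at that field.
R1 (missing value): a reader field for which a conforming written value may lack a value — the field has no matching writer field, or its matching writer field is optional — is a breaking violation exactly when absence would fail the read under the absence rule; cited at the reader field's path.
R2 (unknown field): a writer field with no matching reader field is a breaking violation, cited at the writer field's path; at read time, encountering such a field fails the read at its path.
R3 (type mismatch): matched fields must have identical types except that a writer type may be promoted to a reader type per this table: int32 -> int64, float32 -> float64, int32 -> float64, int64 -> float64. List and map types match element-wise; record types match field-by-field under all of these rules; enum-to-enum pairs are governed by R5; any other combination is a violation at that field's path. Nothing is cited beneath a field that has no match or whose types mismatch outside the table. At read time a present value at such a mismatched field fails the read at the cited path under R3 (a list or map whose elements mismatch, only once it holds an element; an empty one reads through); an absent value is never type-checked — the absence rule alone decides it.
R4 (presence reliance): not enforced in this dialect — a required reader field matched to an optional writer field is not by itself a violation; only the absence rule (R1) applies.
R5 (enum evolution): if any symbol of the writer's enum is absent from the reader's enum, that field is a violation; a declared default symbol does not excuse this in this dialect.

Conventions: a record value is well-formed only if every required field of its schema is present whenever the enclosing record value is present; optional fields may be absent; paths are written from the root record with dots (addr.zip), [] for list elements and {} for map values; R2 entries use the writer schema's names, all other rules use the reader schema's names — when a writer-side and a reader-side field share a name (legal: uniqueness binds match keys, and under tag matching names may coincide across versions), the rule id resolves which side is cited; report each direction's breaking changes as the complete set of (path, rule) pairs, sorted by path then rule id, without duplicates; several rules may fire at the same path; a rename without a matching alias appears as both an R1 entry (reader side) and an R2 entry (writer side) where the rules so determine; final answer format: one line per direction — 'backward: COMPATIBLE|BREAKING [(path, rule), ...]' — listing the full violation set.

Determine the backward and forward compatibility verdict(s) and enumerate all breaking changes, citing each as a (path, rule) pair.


arrows below run writer -> reader for User
backward on User — v2 reading data written by v1:
  signature <- signature (bytes -> int32, writer required)
  verified <- verified (bool -> bool, writer optional)
  price <- price (float32 -> float32, writer optional)
  height: no writer match
  writer field severity has no reader counterpart
  breaking: (severity, R2)
  breaking: (signature, R3)
  => 2 violation(s): backward is BREAKING for User
forward on User — v1 reading data written by v2:
  severity: no writer match
  signature <- signature (int32 -> bytes, writer required)
  verified <- verified (bool -> bool, writer optional)
  price <- price (float32 -> float32, writer optional)
  writer field height has no reader counterpart
  breaking: (height, R2)
  breaking: (signature, R3)
  => 2 violation(s): forward is BREAKING for User

backward: BREAKING [(severity, R2), (signature, R3)]; forward: BREAKING [(height, R2), (signature, R3)]


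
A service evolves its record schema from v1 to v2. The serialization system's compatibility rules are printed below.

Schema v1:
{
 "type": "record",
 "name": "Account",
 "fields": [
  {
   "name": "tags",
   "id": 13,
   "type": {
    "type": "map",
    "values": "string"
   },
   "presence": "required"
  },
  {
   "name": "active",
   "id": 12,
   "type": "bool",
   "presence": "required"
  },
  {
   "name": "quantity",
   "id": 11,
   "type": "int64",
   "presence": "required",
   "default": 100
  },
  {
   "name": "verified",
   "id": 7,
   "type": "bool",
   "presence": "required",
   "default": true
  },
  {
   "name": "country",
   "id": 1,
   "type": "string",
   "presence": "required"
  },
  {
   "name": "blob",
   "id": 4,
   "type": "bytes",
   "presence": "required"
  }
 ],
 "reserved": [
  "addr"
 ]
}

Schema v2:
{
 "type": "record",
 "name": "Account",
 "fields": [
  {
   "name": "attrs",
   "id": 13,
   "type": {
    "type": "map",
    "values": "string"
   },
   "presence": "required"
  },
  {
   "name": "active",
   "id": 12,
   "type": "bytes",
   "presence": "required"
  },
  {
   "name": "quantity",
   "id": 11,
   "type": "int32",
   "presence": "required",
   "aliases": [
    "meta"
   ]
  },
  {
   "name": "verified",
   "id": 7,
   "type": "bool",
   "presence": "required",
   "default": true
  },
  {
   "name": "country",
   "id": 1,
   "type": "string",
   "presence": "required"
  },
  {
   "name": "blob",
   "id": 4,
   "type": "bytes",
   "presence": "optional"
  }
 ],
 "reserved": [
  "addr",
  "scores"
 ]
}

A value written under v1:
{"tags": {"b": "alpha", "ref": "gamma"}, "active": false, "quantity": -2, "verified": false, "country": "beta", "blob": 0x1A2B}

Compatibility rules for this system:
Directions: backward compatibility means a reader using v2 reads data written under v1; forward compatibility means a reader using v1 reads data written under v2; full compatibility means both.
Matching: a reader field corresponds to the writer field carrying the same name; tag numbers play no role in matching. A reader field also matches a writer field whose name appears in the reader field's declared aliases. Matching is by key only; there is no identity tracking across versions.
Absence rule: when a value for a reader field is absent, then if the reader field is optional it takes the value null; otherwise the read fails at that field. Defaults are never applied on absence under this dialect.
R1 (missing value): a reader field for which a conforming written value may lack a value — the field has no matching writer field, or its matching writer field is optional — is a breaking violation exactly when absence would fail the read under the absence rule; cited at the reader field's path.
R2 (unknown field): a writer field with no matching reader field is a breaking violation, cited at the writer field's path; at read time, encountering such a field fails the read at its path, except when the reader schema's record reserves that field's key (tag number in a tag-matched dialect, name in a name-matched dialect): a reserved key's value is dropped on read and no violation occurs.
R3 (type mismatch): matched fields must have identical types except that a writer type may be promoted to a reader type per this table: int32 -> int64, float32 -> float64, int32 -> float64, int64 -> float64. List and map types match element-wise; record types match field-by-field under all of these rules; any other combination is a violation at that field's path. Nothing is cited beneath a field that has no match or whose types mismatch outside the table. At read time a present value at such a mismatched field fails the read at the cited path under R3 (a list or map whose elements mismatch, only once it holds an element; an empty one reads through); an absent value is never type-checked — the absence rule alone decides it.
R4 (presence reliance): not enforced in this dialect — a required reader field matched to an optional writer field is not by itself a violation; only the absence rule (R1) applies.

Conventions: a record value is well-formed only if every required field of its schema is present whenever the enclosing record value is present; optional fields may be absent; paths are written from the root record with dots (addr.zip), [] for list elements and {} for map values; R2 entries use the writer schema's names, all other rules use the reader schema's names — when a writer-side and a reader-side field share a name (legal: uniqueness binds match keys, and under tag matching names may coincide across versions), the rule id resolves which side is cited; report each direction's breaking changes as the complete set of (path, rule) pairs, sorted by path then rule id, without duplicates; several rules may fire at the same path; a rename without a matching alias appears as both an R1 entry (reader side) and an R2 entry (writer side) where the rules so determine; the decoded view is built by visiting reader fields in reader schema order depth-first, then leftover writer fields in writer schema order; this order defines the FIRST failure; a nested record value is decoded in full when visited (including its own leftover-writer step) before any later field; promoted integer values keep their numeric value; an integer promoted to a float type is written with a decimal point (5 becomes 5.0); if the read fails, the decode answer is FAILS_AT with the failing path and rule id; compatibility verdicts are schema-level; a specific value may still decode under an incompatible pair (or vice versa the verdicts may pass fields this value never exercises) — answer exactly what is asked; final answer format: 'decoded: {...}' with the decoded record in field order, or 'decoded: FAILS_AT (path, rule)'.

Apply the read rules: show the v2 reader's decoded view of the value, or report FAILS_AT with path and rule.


arrows below run writer -> reader for Account
decoding the Account value with the v2 reader:
  read fails at attrs under R1 (no fill)
  => FAILS_AT (attrs, R1)
remaining Account differences; none change what is asked:
  field quantity in record Account: type int64 changed to int32 (its default is dropped) -> schema-level compatibility only; this Account value's decode is unchanged
  field blob in record Account: required changed to optional -> schema-level compatibility only; this Account value's decode is unchanged
  field active in record Account: type bool changed to bytes -> schema-level compatibility only; this Account value's decode is unchanged

decoded: FAILS_AT (attrs, R1)


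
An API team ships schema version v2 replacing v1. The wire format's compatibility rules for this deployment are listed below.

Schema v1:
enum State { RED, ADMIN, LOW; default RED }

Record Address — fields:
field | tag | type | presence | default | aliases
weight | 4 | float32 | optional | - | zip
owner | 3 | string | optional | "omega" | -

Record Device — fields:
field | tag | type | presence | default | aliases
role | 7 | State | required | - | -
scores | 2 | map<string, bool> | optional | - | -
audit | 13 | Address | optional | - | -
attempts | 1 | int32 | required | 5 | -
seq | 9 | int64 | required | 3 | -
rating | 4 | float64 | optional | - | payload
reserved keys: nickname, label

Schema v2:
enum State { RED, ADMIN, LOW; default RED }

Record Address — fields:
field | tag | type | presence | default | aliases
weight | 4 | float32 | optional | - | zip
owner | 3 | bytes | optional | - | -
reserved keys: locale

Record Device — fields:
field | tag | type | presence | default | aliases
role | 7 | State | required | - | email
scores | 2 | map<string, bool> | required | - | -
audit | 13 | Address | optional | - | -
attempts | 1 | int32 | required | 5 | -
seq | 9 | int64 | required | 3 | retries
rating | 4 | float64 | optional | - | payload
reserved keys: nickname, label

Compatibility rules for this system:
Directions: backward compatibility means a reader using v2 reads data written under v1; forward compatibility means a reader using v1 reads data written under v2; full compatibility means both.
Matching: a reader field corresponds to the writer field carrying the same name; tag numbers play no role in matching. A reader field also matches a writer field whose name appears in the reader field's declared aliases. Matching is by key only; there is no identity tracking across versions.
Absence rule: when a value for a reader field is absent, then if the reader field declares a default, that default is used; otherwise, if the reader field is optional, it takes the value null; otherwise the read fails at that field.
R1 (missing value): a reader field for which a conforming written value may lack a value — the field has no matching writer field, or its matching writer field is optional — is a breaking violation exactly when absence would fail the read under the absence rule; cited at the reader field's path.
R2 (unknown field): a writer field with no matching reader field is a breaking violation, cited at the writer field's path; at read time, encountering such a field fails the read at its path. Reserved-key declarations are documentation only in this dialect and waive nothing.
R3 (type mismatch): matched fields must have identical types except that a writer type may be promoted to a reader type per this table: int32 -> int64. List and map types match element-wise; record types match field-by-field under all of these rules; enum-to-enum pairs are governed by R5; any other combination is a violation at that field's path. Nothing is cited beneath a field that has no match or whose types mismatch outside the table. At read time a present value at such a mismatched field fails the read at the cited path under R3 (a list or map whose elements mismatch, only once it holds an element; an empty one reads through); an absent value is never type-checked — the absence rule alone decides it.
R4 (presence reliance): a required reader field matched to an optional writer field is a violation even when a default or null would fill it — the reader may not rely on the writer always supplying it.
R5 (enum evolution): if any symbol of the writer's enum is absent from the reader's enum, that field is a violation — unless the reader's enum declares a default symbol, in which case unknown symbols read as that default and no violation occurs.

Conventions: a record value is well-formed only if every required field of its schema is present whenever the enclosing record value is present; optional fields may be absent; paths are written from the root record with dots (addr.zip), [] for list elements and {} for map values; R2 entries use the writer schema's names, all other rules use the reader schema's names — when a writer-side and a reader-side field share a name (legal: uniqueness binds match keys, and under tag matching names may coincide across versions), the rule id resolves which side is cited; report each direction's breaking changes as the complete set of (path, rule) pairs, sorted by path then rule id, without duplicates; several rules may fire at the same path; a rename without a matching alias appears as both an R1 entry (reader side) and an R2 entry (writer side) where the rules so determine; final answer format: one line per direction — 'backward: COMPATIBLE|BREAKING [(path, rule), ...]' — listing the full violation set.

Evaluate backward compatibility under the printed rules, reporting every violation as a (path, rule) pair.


backward: BREAKING [(audit.owner, R3), (scores, R1), (scores, R4)]

the writer's type comes first in each Device pair
backward pass over Device, reader schema v2, writer schema v1:
  role: paired with writer role (State -> State; writer required)
  scores: paired with writer scores (map<string, bool> -> map<string, bool>; writer optional)
  audit: paired with writer audit (Address -> Address; writer optional)
  attempts: paired with writer attempts (int32 -> int32; writer required)
  seq: paired with writer seq (int64 -> int64; writer required)
  rating: paired with writer rating (float64 -> float64; writer optional)
  audit.weight: paired with writer audit.weight (float32 -> float32; writer optional)
  audit.owner: paired with writer audit.owner (string -> bytes; writer optional)
  breaking: (audit.owner, R3)
  breaking: (scores, R1)
  breaking: (scores, R4)
  backward on Device therefore BREAKING (3)
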